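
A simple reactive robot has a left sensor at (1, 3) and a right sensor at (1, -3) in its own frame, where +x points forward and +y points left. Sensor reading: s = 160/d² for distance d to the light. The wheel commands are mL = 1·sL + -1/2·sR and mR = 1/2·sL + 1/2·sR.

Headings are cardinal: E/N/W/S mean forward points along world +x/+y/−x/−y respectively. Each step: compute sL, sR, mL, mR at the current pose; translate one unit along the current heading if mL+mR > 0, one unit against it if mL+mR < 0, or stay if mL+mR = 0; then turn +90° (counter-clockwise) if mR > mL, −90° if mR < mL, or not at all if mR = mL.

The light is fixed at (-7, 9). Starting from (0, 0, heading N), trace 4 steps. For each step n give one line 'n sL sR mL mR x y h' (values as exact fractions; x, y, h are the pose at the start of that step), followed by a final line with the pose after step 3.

0 2 40/41 62/41 61/41 0 0 N
1 160/89 32/37 4496/3293 4384/3293 0 1 E
2 80/101 80/53 200/5353 6160/5353 1 1 S
3 160/117 32/45 592/585 608/585 1 0 E
final 2 0 N

n=0: pose=(0,0,N); sL=2, sR=40/41; mL=62/41, mR=61/41; mL+mR=3 → advance +1; mR−mL=-1/41 → turn -1·90°
n=1: pose=(0,1,E); sL=160/89, sR=32/37; mL=4496/3293, mR=4384/3293; mL+mR=240/89 → advance +1; mR−mL=-112/3293 → turn -1·90°
n=2: pose=(1,1,S); sL=80/101, sR=80/53; mL=200/5353, mR=6160/5353; mL+mR=120/101 → advance +1; mR−mL=5960/5353 → turn +1·90°
n=3: pose=(1,0,E); sL=160/117, sR=32/45; mL=592/585, mR=608/585; mL+mR=80/39 → advance +1; mR−mL=16/585 → turn +1·90°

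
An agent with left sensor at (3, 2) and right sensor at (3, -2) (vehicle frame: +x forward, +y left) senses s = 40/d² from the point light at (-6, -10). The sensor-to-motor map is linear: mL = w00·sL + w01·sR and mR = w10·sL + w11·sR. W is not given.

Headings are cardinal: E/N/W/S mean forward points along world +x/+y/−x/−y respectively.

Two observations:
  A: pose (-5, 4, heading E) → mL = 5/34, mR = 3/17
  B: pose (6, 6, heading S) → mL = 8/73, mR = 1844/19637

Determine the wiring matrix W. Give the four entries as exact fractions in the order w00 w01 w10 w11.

1 0 -1/2 1

obs A: pose=(-5,4,E) → sL=5/34, sR=1/4, mL=5/34, mR=3/17
obs B: pose=(6,6,S) → sL=8/73, sR=40/269, mL=8/73, mR=1844/19637
sensor matrix S = [[5/34, 1/4], [8/73, 40/269]]; det S = -1846/333829
solve [mL_A; mL_B] = S·[w00; w01] and [mR_A; mR_B] = S·[w10; w11]:
  w00 = 1, w01 = 0, w10 = -1/2, w11 = 1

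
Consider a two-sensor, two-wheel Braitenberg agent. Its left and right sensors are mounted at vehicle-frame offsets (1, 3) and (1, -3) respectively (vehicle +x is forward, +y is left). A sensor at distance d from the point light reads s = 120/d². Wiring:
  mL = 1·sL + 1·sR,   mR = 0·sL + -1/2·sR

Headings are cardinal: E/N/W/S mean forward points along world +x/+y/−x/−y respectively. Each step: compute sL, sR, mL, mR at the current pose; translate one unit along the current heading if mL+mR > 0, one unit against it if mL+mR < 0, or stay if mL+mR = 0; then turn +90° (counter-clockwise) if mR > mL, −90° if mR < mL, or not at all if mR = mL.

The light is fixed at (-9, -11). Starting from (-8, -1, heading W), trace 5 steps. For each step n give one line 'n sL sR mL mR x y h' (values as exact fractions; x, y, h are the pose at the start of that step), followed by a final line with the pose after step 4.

0 120/49 120/169 26160/8281 -60/169 -8 -1 W
1 12/13 12/13 24/13 -6/13 -9 -1 N
2 120/197 24/13 6288/2561 -12/13 -9 0 E
3 30/29 15/13 825/377 -15/26 -8 0 S
4 120/49 120/169 26160/8281 -60/169 -8 -1 W
final -9 -1 N

n=0: pose=(-8,-1,W); sL=120/49, sR=120/169; mL=26160/8281, mR=-60/169; mL+mR=23220/8281 → advance +1; mR−mL=-29100/8281 → turn -1·90°
n=1: pose=(-9,-1,N); sL=12/13, sR=12/13; mL=24/13, mR=-6/13; mL+mR=18/13 → advance +1; mR−mL=-30/13 → turn -1·90°
n=2: pose=(-9,0,E); sL=120/197, sR=24/13; mL=6288/2561, mR=-12/13; mL+mR=3924/2561 → advance +1; mR−mL=-8652/2561 → turn -1·90°
n=3: pose=(-8,0,S); sL=30/29, sR=15/13; mL=825/377, mR=-15/26; mL+mR=1215/754 → advance +1; mR−mL=-2085/754 → turn -1·90°
n=4: pose=(-8,-1,W); sL=120/49, sR=120/169; mL=26160/8281, mR=-60/169; mL+mR=23220/8281 → advance +1; mR−mL=-29100/8281 → turn -1·90°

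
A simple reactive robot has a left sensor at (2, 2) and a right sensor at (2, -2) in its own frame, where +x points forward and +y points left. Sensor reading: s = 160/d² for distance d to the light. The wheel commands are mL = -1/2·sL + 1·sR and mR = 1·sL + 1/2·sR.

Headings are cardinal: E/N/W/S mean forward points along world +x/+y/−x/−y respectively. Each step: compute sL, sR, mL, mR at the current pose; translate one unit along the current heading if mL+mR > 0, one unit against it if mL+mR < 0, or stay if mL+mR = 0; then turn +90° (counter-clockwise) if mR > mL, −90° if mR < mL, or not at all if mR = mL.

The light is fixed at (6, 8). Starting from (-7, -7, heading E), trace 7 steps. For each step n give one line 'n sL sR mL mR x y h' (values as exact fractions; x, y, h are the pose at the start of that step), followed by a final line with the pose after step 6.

0 16/29 16/41 136/1189 888/1189 -7 -7 E
1 32/73 160/269 7376/19637 14448/19637 -6 -7 N
2 40/113 8/17 564/1921 1132/1921 -6 -6 W
3 160/377 160/481 1680/13949 8240/13949 -7 -6 S
4 16/29 16/41 136/1189 888/1189 -7 -7 E
5 32/73 160/269 7376/19637 14448/19637 -6 -7 N
6 40/113 8/17 564/1921 1132/1921 -6 -6 W
final -7 -6 S

n=0: pose=(-7,-7,E); sL=16/29, sR=16/41; mL=136/1189, mR=888/1189; mL+mR=1024/1189 → advance +1; mR−mL=752/1189 → turn +1·90°
n=1: pose=(-6,-7,N); sL=32/73, sR=160/269; mL=7376/19637, mR=14448/19637; mL+mR=21824/19637 → advance +1; mR−mL=7072/19637 → turn +1·90°
n=2: pose=(-6,-6,W); sL=40/113, sR=8/17; mL=564/1921, mR=1132/1921; mL+mR=1696/1921 → advance +1; mR−mL=568/1921 → turn +1·90°
n=3: pose=(-7,-6,S); sL=160/377, sR=160/481; mL=1680/13949, mR=8240/13949; mL+mR=9920/13949 → advance +1; mR−mL=6560/13949 → turn +1·90°
n=4: pose=(-7,-7,E); sL=16/29, sR=16/41; mL=136/1189, mR=888/1189; mL+mR=1024/1189 → advance +1; mR−mL=752/1189 → turn +1·90°
n=5: pose=(-6,-7,N); sL=32/73, sR=160/269; mL=7376/19637, mR=14448/19637; mL+mR=21824/19637 → advance +1; mR−mL=7072/19637 → turn +1·90°
n=6: pose=(-6,-6,W); sL=40/113, sR=8/17; mL=564/1921, mR=1132/1921; mL+mR=1696/1921 → advance +1; mR−mL=568/1921 → turn +1·90°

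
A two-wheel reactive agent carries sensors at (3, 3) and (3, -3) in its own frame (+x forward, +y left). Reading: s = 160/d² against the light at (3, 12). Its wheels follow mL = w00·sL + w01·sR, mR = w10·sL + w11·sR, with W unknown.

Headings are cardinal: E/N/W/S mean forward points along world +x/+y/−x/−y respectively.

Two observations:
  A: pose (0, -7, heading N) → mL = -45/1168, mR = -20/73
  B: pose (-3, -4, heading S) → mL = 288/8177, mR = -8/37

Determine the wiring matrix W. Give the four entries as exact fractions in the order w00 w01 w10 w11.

1/2 -1/2 -1/2 0

obs A: pose=(0,-7,N) → sL=40/73, sR=5/8, mL=-45/1168, mR=-20/73
obs B: pose=(-3,-4,S) → sL=16/37, sR=80/221, mL=288/8177, mR=-8/37
sensor matrix S = [[40/73, 5/8], [16/37, 80/221]]; det S = -42930/596921
solve [mL_A; mL_B] = S·[w00; w01] and [mR_A; mR_B] = S·[w10; w11]:
  w00 = 1/2, w01 = -1/2, w10 = -1/2, w11 = 0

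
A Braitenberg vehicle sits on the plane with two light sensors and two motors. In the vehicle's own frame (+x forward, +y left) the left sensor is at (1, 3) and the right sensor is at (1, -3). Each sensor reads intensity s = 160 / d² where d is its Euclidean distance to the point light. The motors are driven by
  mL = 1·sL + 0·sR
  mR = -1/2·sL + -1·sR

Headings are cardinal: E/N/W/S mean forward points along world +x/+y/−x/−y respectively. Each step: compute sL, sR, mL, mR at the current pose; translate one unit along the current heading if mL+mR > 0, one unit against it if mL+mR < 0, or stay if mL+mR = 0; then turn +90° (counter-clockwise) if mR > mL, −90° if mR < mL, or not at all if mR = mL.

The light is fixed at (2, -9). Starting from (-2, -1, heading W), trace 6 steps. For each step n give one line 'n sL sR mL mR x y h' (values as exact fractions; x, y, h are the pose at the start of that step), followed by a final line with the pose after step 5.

n=0: pose=(-2,-1,W); sL=16/5, sR=80/73; mL=16/5, mR=-984/365; mL+mR=184/365 → advance +1; mR−mL=-2152/365 → turn -1·90°
n=1: pose=(-3,-1,N); sL=32/29, sR=32/17; mL=32/29, mR=-1200/493; mL+mR=-656/493 → advance -1; mR−mL=-1744/493 → turn -1·90°
n=2: pose=(-3,-2,E); sL=40/29, sR=5; mL=40/29, mR=-165/29; mL+mR=-125/29 → advance -1; mR−mL=-205/29 → turn -1·90°
n=3: pose=(-4,-2,S); sL=32/9, sR=160/117; mL=32/9, mR=-368/117; mL+mR=16/39 → advance +1; mR−mL=-784/117 → turn -1·90°
n=4: pose=(-4,-3,W); sL=80/29, sR=16/13; mL=80/29, mR=-984/377; mL+mR=56/377 → advance +1; mR−mL=-2024/377 → turn -1·90°
n=5: pose=(-5,-3,N); sL=160/149, sR=32/13; mL=160/149, mR=-5808/1937; mL+mR=-3728/1937 → advance -1; mR−mL=-7888/1937 → turn -1·90°

0 16/5 80/73 16/5 -984/365 -2 -1 W
1 32/29 32/17 32/29 -1200/493 -3 -1 N
2 40/29 5 40/29 -165/29 -3 -2 E
3 32/9 160/117 32/9 -368/117 -4 -2 S
4 80/29 16/13 80/29 -984/377 -4 -3 W
5 160/149 32/13 160/149 -5808/1937 -5 -3 N
final -5 -4 E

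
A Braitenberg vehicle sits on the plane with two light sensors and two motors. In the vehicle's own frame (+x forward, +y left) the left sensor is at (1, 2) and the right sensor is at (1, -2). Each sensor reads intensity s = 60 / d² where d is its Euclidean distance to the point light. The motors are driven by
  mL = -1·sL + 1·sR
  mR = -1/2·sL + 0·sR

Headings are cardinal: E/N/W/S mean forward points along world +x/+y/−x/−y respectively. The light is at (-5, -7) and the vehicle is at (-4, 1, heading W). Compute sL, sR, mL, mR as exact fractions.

left sensor world pos  = (-5, -1); dL² = 36
right sensor world pos = (-5, 3); dR² = 100
sL = 60/36 = 5/3
sR = 60/100 = 3/5
mL = -1·sL + 1·sR = -16/15
mR = -1/2·sL + 0·sR = -5/6

5/3 3/5 -16/15 -5/6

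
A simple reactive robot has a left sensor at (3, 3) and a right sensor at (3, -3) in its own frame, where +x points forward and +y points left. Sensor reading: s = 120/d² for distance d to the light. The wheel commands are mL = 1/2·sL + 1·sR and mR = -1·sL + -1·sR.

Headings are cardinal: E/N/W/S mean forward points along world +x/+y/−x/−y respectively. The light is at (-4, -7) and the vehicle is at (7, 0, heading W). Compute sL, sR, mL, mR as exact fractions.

left sensor world pos  = (4, -3); dL² = 80
right sensor world pos = (4, 3); dR² = 164
sL = 120/80 = 3/2
sR = 120/164 = 30/41
mL = 1/2·sL + 1·sR = 243/164
mR = -1·sL + -1·sR = -183/82

3/2 30/41 243/164 -183/82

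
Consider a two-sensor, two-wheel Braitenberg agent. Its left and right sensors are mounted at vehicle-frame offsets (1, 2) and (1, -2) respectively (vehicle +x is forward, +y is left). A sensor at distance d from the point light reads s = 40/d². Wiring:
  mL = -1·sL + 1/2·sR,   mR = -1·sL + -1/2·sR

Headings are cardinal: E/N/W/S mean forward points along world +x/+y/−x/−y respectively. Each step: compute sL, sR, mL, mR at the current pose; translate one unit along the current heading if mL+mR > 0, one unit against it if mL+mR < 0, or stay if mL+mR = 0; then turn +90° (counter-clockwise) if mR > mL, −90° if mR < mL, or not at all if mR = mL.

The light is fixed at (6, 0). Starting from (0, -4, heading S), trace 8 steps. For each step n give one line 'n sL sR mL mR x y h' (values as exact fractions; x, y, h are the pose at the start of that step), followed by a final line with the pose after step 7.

n=0: pose=(0,-4,S); sL=40/41, sR=40/89; mL=-2740/3649, mR=-4380/3649; mL+mR=-80/41 → advance -1; mR−mL=-40/89 → turn -1·90°
n=1: pose=(0,-3,W); sL=20/37, sR=4/5; mL=-26/185, mR=-174/185; mL+mR=-40/37 → advance -1; mR−mL=-4/5 → turn -1·90°
n=2: pose=(1,-3,N); sL=40/53, sR=40/13; mL=540/689, mR=-1580/689; mL+mR=-80/53 → advance -1; mR−mL=-40/13 → turn -1·90°
n=3: pose=(1,-4,E); sL=2, sR=10/13; mL=-21/13, mR=-31/13; mL+mR=-4 → advance -1; mR−mL=-10/13 → turn -1·90°
n=4: pose=(0,-4,S); sL=40/41, sR=40/89; mL=-2740/3649, mR=-4380/3649; mL+mR=-80/41 → advance -1; mR−mL=-40/89 → turn -1·90°
n=5: pose=(0,-3,W); sL=20/37, sR=4/5; mL=-26/185, mR=-174/185; mL+mR=-40/37 → advance -1; mR−mL=-4/5 → turn -1·90°
n=6: pose=(1,-3,N); sL=40/53, sR=40/13; mL=540/689, mR=-1580/689; mL+mR=-80/53 → advance -1; mR−mL=-40/13 → turn -1·90°
n=7: pose=(1,-4,E); sL=2, sR=10/13; mL=-21/13, mR=-31/13; mL+mR=-4 → advance -1; mR−mL=-10/13 → turn -1·90°

0 40/41 40/89 -2740/3649 -4380/3649 0 -4 S
1 20/37 4/5 -26/185 -174/185 0 -3 W
2 40/53 40/13 540/689 -1580/689 1 -3 N
3 2 10/13 -21/13 -31/13 1 -4 E
4 40/41 40/89 -2740/3649 -4380/3649 0 -4 S
5 20/37 4/5 -26/185 -174/185 0 -3 W
6 40/53 40/13 540/689 -1580/689 1 -3 N
7 2 10/13 -21/13 -31/13 1 -4 E
final 0 -4 S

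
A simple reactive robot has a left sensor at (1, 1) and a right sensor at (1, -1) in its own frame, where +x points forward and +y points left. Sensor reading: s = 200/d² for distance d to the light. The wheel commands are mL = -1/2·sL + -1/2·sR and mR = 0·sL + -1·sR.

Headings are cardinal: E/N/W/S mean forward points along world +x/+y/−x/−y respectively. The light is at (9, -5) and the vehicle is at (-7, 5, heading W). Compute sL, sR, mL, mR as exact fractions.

20/37 20/41 -780/1517 -20/41

left sensor world pos  = (-8, 4); dL² = 370
right sensor world pos = (-8, 6); dR² = 410
sL = 200/370 = 20/37
sR = 200/410 = 20/41
mL = -1/2·sL + -1/2·sR = -780/1517
mR = 0·sL + -1·sR = -20/41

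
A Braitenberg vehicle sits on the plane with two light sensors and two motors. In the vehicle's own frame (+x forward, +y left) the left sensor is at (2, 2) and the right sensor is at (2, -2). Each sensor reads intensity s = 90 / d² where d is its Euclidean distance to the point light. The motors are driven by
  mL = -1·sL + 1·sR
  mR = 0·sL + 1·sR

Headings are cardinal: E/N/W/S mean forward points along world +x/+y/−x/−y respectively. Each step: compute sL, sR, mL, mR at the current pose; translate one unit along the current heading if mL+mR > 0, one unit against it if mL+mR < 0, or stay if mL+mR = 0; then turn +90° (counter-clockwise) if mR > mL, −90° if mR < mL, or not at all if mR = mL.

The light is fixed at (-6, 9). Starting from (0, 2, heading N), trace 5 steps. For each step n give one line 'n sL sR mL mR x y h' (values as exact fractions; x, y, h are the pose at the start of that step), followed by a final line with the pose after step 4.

0 90/41 90/89 -4320/3649 90/89 0 2 N
1 45/58 45/26 360/377 45/26 0 1 W
2 90/149 90/109 3600/16241 90/109 -1 1 S
3 45/49 9/17 -324/833 9/17 -1 0 E
4 18/13 90/113 -864/1469 90/113 0 0 N
final 0 1 W

n=0: pose=(0,2,N); sL=90/41, sR=90/89; mL=-4320/3649, mR=90/89; mL+mR=-630/3649 → advance -1; mR−mL=90/41 → turn +1·90°
n=1: pose=(0,1,W); sL=45/58, sR=45/26; mL=360/377, mR=45/26; mL+mR=2025/754 → advance +1; mR−mL=45/58 → turn +1·90°
n=2: pose=(-1,1,S); sL=90/149, sR=90/109; mL=3600/16241, mR=90/109; mL+mR=17010/16241 → advance +1; mR−mL=90/149 → turn +1·90°
n=3: pose=(-1,0,E); sL=45/49, sR=9/17; mL=-324/833, mR=9/17; mL+mR=117/833 → advance +1; mR−mL=45/49 → turn +1·90°
n=4: pose=(0,0,N); sL=18/13, sR=90/113; mL=-864/1469, mR=90/113; mL+mR=306/1469 → advance +1; mR−mL=18/13 → turn +1·90°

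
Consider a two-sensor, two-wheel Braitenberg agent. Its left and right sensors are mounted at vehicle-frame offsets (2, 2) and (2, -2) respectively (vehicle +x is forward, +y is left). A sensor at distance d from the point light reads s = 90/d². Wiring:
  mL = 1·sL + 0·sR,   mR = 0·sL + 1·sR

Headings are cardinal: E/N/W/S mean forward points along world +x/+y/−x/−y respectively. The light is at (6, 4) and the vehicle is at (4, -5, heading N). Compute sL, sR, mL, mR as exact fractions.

18/13 90/49 18/13 90/49

left sensor world pos  = (2, -3); dL² = 65
right sensor world pos = (6, -3); dR² = 49
sL = 90/65 = 18/13
sR = 90/49 = 90/49
mL = 1·sL + 0·sR = 18/13
mR = 0·sL + 1·sR = 90/49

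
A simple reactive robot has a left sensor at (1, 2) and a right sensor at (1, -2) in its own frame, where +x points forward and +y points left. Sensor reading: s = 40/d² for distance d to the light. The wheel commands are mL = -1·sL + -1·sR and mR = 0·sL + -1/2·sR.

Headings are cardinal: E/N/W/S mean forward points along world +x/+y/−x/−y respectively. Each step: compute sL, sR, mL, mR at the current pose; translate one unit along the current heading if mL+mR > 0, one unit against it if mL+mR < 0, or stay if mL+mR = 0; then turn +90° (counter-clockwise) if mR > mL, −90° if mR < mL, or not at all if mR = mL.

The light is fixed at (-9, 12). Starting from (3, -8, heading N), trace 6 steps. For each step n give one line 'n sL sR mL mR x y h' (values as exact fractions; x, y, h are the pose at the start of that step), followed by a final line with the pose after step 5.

n=0: pose=(3,-8,N); sL=40/461, sR=40/557; mL=-40720/256777, mR=-20/557; mL+mR=-49940/256777 → advance -1; mR−mL=31500/256777 → turn +1·90°
n=1: pose=(3,-9,W); sL=4/65, sR=20/241; mL=-2264/15665, mR=-10/241; mL+mR=-2914/15665 → advance -1; mR−mL=1614/15665 → turn +1·90°
n=2: pose=(4,-9,S); sL=40/709, sR=8/121; mL=-10512/85789, mR=-4/121; mL+mR=-13348/85789 → advance -1; mR−mL=7676/85789 → turn +1·90°
n=3: pose=(4,-8,E); sL=1/13, sR=1/17; mL=-30/221, mR=-1/34; mL+mR=-73/442 → advance -1; mR−mL=47/442 → turn +1·90°
n=4: pose=(3,-8,N); sL=40/461, sR=40/557; mL=-40720/256777, mR=-20/557; mL+mR=-49940/256777 → advance -1; mR−mL=31500/256777 → turn +1·90°
n=5: pose=(3,-9,W); sL=4/65, sR=20/241; mL=-2264/15665, mR=-10/241; mL+mR=-2914/15665 → advance -1; mR−mL=1614/15665 → turn +1·90°

0 40/461 40/557 -40720/256777 -20/557 3 -8 N
1 4/65 20/241 -2264/15665 -10/241 3 -9 W
2 40/709 8/121 -10512/85789 -4/121 4 -9 S
3 1/13 1/17 -30/221 -1/34 4 -8 E
4 40/461 40/557 -40720/256777 -20/557 3 -8 N
5 4/65 20/241 -2264/15665 -10/241 3 -9 W
final 4 -9 S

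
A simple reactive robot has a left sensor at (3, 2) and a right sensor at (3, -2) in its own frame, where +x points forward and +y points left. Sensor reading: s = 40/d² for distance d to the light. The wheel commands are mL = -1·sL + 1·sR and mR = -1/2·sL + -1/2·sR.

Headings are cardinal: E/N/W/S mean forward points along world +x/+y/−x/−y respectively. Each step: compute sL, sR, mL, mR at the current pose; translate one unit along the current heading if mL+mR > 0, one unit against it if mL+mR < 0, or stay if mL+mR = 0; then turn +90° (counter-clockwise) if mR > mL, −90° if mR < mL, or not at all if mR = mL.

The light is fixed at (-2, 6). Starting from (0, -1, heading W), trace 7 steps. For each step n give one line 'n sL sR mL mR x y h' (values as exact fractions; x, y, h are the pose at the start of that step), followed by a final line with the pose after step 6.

n=0: pose=(0,-1,W); sL=20/41, sR=20/13; mL=560/533, mR=-540/533; mL+mR=20/533 → advance +1; mR−mL=-1100/533 → turn -1·90°
n=1: pose=(-1,-1,N); sL=40/17, sR=8/5; mL=-64/85, mR=-168/85; mL+mR=-232/85 → advance -1; mR−mL=-104/85 → turn -1·90°
n=2: pose=(-1,-2,E); sL=10/13, sR=10/29; mL=-160/377, mR=-210/377; mL+mR=-370/377 → advance -1; mR−mL=-50/377 → turn -1·90°
n=3: pose=(-2,-2,S); sL=8/25, sR=8/25; mL=0, mR=-8/25; mL+mR=-8/25 → advance -1; mR−mL=-8/25 → turn -1·90°
n=4: pose=(-2,-1,W); sL=4/9, sR=20/17; mL=112/153, mR=-124/153; mL+mR=-4/51 → advance -1; mR−mL=-236/153 → turn -1·90°
n=5: pose=(-1,-1,N); sL=40/17, sR=8/5; mL=-64/85, mR=-168/85; mL+mR=-232/85 → advance -1; mR−mL=-104/85 → turn -1·90°
n=6: pose=(-1,-2,E); sL=10/13, sR=10/29; mL=-160/377, mR=-210/377; mL+mR=-370/377 → advance -1; mR−mL=-50/377 → turn -1·90°

0 20/41 20/13 560/533 -540/533 0 -1 W
1 40/17 8/5 -64/85 -168/85 -1 -1 N
2 10/13 10/29 -160/377 -210/377 -1 -2 E
3 8/25 8/25 0 -8/25 -2 -2 S
4 4/9 20/17 112/153 -124/153 -2 -1 W
5 40/17 8/5 -64/85 -168/85 -1 -1 N
6 10/13 10/29 -160/377 -210/377 -1 -2 E
final -2 -2 S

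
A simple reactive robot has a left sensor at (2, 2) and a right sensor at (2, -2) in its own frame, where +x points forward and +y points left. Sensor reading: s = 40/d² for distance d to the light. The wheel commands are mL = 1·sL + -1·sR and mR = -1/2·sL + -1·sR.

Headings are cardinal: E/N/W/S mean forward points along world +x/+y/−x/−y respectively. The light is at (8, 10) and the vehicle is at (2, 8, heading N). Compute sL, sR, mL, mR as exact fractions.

5/8 5/2 -15/8 -45/16

left sensor world pos  = (0, 10); dL² = 64
right sensor world pos = (4, 10); dR² = 16
sL = 40/64 = 5/8
sR = 40/16 = 5/2
mL = 1·sL + -1·sR = -15/8
mR = -1/2·sL + -1·sR = -45/16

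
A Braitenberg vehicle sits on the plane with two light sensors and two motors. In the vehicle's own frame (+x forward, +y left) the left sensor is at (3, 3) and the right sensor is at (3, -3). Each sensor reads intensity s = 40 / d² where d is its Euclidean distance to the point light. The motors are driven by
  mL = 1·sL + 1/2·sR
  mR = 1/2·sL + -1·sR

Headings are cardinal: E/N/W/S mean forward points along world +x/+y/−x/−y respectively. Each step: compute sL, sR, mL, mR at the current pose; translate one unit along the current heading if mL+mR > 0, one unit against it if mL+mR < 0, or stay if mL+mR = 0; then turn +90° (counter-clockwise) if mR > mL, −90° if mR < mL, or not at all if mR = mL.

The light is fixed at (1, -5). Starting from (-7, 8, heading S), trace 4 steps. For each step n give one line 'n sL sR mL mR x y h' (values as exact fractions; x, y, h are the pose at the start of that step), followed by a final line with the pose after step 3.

n=0: pose=(-7,8,S); sL=8/25, sR=40/221; mL=2268/5525, mR=-116/5525; mL+mR=2152/5525 → advance +1; mR−mL=-2384/5525 → turn -1·90°
n=1: pose=(-7,7,W); sL=20/101, sR=20/173; mL=4470/17473, mR=-290/17473; mL+mR=4180/17473 → advance +1; mR−mL=-4760/17473 → turn -1·90°
n=2: pose=(-8,7,N); sL=40/369, sR=40/261; mL=220/1189, mR=-1060/10701; mL+mR=920/10701 → advance +1; mR−mL=-3040/10701 → turn -1·90°
n=3: pose=(-8,8,E); sL=10/73, sR=5/17; mL=705/2482, mR=-280/1241; mL+mR=145/2482 → advance +1; mR−mL=-1265/2482 → turn -1·90°

0 8/25 40/221 2268/5525 -116/5525 -7 8 S
1 20/101 20/173 4470/17473 -290/17473 -7 7 W
2 40/369 40/261 220/1189 -1060/10701 -8 7 N
3 10/73 5/17 705/2482 -280/1241 -8 8 E
final -7 8 S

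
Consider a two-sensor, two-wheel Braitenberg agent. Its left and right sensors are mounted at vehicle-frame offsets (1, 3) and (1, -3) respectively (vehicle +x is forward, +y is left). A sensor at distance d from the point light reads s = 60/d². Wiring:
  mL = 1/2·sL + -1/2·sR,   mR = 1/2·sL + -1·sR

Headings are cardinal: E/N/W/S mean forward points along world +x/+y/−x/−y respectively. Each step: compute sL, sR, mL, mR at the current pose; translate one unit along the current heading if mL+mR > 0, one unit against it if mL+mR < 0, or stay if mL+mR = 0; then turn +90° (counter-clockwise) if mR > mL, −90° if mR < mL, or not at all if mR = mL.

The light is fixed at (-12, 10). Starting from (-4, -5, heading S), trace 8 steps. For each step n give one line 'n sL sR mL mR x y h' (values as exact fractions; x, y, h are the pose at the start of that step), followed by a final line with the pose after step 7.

n=0: pose=(-4,-5,S); sL=60/377, sR=60/281; mL=-2880/105937, mR=-14190/105937; mL+mR=-17070/105937 → advance -1; mR−mL=-30/281 → turn -1·90°
n=1: pose=(-4,-4,W); sL=30/169, sR=6/17; mL=-252/2873, mR=-759/2873; mL+mR=-1011/2873 → advance -1; mR−mL=-3/17 → turn -1·90°
n=2: pose=(-3,-4,N); sL=12/41, sR=60/313; mL=648/12833, mR=-582/12833; mL+mR=66/12833 → advance +1; mR−mL=-30/313 → turn -1·90°
n=3: pose=(-3,-3,E); sL=3/10, sR=15/89; mL=117/1780, mR=-33/1780; mL+mR=21/445 → advance +1; mR−mL=-15/178 → turn -1·90°
n=4: pose=(-2,-3,S); sL=12/73, sR=12/49; mL=-144/3577, mR=-582/3577; mL+mR=-726/3577 → advance -1; mR−mL=-6/49 → turn -1·90°
n=5: pose=(-2,-2,W); sL=10/51, sR=10/27; mL=-40/459, mR=-125/459; mL+mR=-55/153 → advance -1; mR−mL=-5/27 → turn -1·90°
n=6: pose=(-1,-2,N); sL=12/37, sR=60/317; mL=792/11729, mR=-318/11729; mL+mR=474/11729 → advance +1; mR−mL=-30/317 → turn -1·90°
n=7: pose=(-1,-1,E); sL=15/52, sR=3/17; mL=99/1768, mR=-57/1768; mL+mR=21/884 → advance +1; mR−mL=-3/34 → turn -1·90°

0 60/377 60/281 -2880/105937 -14190/105937 -4 -5 S
1 30/169 6/17 -252/2873 -759/2873 -4 -4 W
2 12/41 60/313 648/12833 -582/12833 -3 -4 N
3 3/10 15/89 117/1780 -33/1780 -3 -3 E
4 12/73 12/49 -144/3577 -582/3577 -2 -3 S
5 10/51 10/27 -40/459 -125/459 -2 -2 W
6 12/37 60/317 792/11729 -318/11729 -1 -2 N
7 15/52 3/17 99/1768 -57/1768 -1 -1 E
final 0 -1 S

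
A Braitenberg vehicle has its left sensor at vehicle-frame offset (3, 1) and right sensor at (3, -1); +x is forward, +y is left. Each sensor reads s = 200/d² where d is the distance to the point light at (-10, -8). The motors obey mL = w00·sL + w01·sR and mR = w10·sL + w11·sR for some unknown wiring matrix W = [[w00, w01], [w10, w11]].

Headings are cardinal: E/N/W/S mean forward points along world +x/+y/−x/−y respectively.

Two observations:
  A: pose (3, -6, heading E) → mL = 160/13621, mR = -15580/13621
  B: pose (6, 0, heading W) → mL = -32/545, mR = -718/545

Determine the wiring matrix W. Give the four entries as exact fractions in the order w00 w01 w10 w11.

obs A: pose=(3,-6,E) → sL=40/53, sR=200/257, mL=160/13621, mR=-15580/13621
obs B: pose=(6,0,W) → sL=100/109, sR=4/5, mL=-32/545, mR=-718/545
sensor matrix S = [[40/53, 200/257], [100/109, 4/5]]; det S = -163584/1484689
solve [mL_A; mL_B] = S·[w00; w01] and [mR_A; mR_B] = S·[w10; w11]:
  w00 = -1/2, w01 = 1/2, w10 = -1, w11 = -1/2

-1/2 1/2 -1 -1/2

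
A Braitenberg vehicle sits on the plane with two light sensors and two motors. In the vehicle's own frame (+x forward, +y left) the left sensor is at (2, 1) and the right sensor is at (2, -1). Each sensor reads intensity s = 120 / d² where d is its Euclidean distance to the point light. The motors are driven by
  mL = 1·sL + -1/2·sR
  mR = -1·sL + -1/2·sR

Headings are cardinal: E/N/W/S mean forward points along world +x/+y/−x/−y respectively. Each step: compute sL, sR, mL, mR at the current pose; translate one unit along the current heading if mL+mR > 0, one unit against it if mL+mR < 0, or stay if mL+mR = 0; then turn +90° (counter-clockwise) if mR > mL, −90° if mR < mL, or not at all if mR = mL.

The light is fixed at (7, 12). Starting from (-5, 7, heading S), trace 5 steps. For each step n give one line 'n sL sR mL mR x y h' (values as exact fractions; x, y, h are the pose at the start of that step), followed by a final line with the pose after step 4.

0 12/17 60/109 798/1853 -1818/1853 -5 7 S
1 120/221 24/41 2268/9061 -7572/9061 -5 8 W
2 30/37 15/13 225/962 -1335/962 -4 8 N
3 120/97 40/39 2740/3783 -6620/3783 -4 7 E
4 12/17 60/109 798/1853 -1818/1853 -5 7 S
final -5 8 W

n=0: pose=(-5,7,S); sL=12/17, sR=60/109; mL=798/1853, mR=-1818/1853; mL+mR=-60/109 → advance -1; mR−mL=-24/17 → turn -1·90°
n=1: pose=(-5,8,W); sL=120/221, sR=24/41; mL=2268/9061, mR=-7572/9061; mL+mR=-24/41 → advance -1; mR−mL=-240/221 → turn -1·90°
n=2: pose=(-4,8,N); sL=30/37, sR=15/13; mL=225/962, mR=-1335/962; mL+mR=-15/13 → advance -1; mR−mL=-60/37 → turn -1·90°
n=3: pose=(-4,7,E); sL=120/97, sR=40/39; mL=2740/3783, mR=-6620/3783; mL+mR=-40/39 → advance -1; mR−mL=-240/97 → turn -1·90°
n=4: pose=(-5,7,S); sL=12/17, sR=60/109; mL=798/1853, mR=-1818/1853; mL+mR=-60/109 → advance -1; mR−mL=-24/17 → turn -1·90°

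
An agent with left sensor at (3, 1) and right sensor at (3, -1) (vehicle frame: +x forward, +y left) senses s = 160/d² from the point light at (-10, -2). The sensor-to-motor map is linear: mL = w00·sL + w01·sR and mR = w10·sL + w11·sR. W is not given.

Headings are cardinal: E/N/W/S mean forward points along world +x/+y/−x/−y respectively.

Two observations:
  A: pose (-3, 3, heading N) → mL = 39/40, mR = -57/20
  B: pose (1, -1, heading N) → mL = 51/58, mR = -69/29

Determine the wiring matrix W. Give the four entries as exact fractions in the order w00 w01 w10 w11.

obs A: pose=(-3,3,N) → sL=8/5, sR=5/4, mL=39/40, mR=-57/20
obs B: pose=(1,-1,N) → sL=40/29, sR=1, mL=51/58, mR=-69/29
sensor matrix S = [[8/5, 5/4], [40/29, 1]]; det S = -18/145
solve [mL_A; mL_B] = S·[w00; w01] and [mR_A; mR_B] = S·[w10; w11]:
  w00 = 1, w01 = -1/2, w10 = -1, w11 = -1

1 -1/2 -1 -1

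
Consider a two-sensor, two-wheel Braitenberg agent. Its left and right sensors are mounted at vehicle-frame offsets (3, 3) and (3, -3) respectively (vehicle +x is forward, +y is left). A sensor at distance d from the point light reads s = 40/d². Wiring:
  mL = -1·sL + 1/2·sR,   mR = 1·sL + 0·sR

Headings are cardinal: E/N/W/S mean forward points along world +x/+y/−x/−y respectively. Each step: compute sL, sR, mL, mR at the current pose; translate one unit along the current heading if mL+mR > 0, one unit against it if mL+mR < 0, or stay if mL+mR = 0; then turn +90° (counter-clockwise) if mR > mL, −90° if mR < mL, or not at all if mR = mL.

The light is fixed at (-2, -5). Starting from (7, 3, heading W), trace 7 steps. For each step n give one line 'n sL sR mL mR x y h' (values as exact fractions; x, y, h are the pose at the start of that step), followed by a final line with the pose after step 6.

n=0: pose=(7,3,W); sL=40/61, sR=40/157; mL=-5060/9577, mR=40/61; mL+mR=20/157 → advance +1; mR−mL=11340/9577 → turn +1·90°
n=1: pose=(6,3,S); sL=20/73, sR=4/5; mL=46/365, mR=20/73; mL+mR=2/5 → advance +1; mR−mL=54/365 → turn +1·90°
n=2: pose=(6,2,E); sL=40/221, sR=40/137; mL=-1060/30277, mR=40/221; mL+mR=20/137 → advance +1; mR−mL=6540/30277 → turn +1·90°
n=3: pose=(7,2,N); sL=5/17, sR=10/61; mL=-220/1037, mR=5/17; mL+mR=5/61 → advance +1; mR−mL=525/1037 → turn +1·90°
n=4: pose=(7,3,W); sL=40/61, sR=40/157; mL=-5060/9577, mR=40/61; mL+mR=20/157 → advance +1; mR−mL=11340/9577 → turn +1·90°
n=5: pose=(6,3,S); sL=20/73, sR=4/5; mL=46/365, mR=20/73; mL+mR=2/5 → advance +1; mR−mL=54/365 → turn +1·90°
n=6: pose=(6,2,E); sL=40/221, sR=40/137; mL=-1060/30277, mR=40/221; mL+mR=20/137 → advance +1; mR−mL=6540/30277 → turn +1·90°

0 40/61 40/157 -5060/9577 40/61 7 3 W
1 20/73 4/5 46/365 20/73 6 3 S
2 40/221 40/137 -1060/30277 40/221 6 2 E
3 5/17 10/61 -220/1037 5/17 7 2 N
4 40/61 40/157 -5060/9577 40/61 7 3 W
5 20/73 4/5 46/365 20/73 6 3 S
6 40/221 40/137 -1060/30277 40/221 6 2 E
final 7 2 N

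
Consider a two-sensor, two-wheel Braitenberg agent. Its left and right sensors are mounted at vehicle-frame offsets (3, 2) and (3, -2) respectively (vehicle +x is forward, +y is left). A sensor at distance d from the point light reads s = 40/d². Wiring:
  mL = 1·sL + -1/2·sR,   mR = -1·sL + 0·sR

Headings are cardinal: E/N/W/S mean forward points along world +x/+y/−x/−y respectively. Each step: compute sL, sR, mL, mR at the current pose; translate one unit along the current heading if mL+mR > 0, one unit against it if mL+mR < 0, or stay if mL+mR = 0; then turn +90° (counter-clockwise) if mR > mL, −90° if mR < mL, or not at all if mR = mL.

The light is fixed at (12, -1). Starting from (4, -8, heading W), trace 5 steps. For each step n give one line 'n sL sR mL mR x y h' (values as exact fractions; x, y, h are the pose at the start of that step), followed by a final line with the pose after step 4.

n=0: pose=(4,-8,W); sL=20/101, sR=20/73; mL=450/7373, mR=-20/101; mL+mR=-10/73 → advance -1; mR−mL=-1910/7373 → turn -1·90°
n=1: pose=(5,-8,N); sL=40/97, sR=40/41; mL=-300/3977, mR=-40/97; mL+mR=-20/41 → advance -1; mR−mL=-1340/3977 → turn -1·90°
n=2: pose=(5,-9,E); sL=10/13, sR=10/29; mL=225/377, mR=-10/13; mL+mR=-5/29 → advance -1; mR−mL=-515/377 → turn -1·90°
n=3: pose=(4,-9,S); sL=40/157, sR=40/221; mL=5700/34697, mR=-40/157; mL+mR=-20/221 → advance -1; mR−mL=-14540/34697 → turn -1·90°
n=4: pose=(4,-8,W); sL=20/101, sR=20/73; mL=450/7373, mR=-20/101; mL+mR=-10/73 → advance -1; mR−mL=-1910/7373 → turn -1·90°

0 20/101 20/73 450/7373 -20/101 4 -8 W
1 40/97 40/41 -300/3977 -40/97 5 -8 N
2 10/13 10/29 225/377 -10/13 5 -9 E
3 40/157 40/221 5700/34697 -40/157 4 -9 S
4 20/101 20/73 450/7373 -20/101 4 -8 W
final 5 -8 N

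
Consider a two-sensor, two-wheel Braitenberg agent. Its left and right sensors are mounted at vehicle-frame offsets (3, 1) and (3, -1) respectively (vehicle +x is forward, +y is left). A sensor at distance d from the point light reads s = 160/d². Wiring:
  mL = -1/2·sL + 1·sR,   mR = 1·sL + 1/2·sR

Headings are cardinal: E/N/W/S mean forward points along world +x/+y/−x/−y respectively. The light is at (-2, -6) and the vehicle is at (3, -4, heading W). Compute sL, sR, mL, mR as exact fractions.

32 160/13 -48/13 496/13

left sensor world pos  = (0, -5); dL² = 5
right sensor world pos = (0, -3); dR² = 13
sL = 160/5 = 32
sR = 160/13 = 160/13
mL = -1/2·sL + 1·sR = -48/13
mR = 1·sL + 1/2·sR = 496/13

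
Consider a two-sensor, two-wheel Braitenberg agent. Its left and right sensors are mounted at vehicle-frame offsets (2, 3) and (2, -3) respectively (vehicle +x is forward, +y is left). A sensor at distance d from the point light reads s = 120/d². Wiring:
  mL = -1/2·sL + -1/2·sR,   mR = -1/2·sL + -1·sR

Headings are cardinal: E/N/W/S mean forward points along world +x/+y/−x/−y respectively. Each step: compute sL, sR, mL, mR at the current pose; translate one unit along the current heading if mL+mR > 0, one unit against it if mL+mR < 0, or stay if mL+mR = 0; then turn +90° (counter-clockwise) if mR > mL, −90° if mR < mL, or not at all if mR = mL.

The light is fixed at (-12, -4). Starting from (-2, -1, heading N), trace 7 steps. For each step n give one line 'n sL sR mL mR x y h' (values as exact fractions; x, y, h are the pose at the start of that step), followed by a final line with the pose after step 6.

n=0: pose=(-2,-1,N); sL=60/37, sR=60/97; mL=-4020/3589, mR=-5130/3589; mL+mR=-9150/3589 → advance -1; mR−mL=-30/97 → turn -1·90°
n=1: pose=(-2,-2,E); sL=120/169, sR=24/29; mL=-3768/4901, mR=-5796/4901; mL+mR=-9564/4901 → advance -1; mR−mL=-12/29 → turn -1·90°
n=2: pose=(-3,-2,S); sL=5/6, sR=10/3; mL=-25/12, mR=-15/4; mL+mR=-35/6 → advance -1; mR−mL=-5/3 → turn -1·90°
n=3: pose=(-3,-1,W); sL=120/49, sR=24/17; mL=-1608/833, mR=-2196/833; mL+mR=-3804/833 → advance -1; mR−mL=-12/17 → turn -1·90°
n=4: pose=(-2,-1,N); sL=60/37, sR=60/97; mL=-4020/3589, mR=-5130/3589; mL+mR=-9150/3589 → advance -1; mR−mL=-30/97 → turn -1·90°
n=5: pose=(-2,-2,E); sL=120/169, sR=24/29; mL=-3768/4901, mR=-5796/4901; mL+mR=-9564/4901 → advance -1; mR−mL=-12/29 → turn -1·90°
n=6: pose=(-3,-2,S); sL=5/6, sR=10/3; mL=-25/12, mR=-15/4; mL+mR=-35/6 → advance -1; mR−mL=-5/3 → turn -1·90°

0 60/37 60/97 -4020/3589 -5130/3589 -2 -1 N
1 120/169 24/29 -3768/4901 -5796/4901 -2 -2 E
2 5/6 10/3 -25/12 -15/4 -3 -2 S
3 120/49 24/17 -1608/833 -2196/833 -3 -1 W
4 60/37 60/97 -4020/3589 -5130/3589 -2 -1 N
5 120/169 24/29 -3768/4901 -5796/4901 -2 -2 E
6 5/6 10/3 -25/12 -15/4 -3 -2 S
final -3 -1 W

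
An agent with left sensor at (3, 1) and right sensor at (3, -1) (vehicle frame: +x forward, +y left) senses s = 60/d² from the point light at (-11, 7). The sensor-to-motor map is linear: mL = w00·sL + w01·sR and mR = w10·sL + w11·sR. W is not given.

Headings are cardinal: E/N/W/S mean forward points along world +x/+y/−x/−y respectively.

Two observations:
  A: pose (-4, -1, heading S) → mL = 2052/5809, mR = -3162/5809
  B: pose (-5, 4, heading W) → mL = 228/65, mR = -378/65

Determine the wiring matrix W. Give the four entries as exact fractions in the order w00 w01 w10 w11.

1/2 1/2 -1/2 -1

obs A: pose=(-4,-1,S) → sL=12/37, sR=60/157, mL=2052/5809, mR=-3162/5809
obs B: pose=(-5,4,W) → sL=12/5, sR=60/13, mL=228/65, mR=-378/65
sensor matrix S = [[12/37, 60/157], [12/5, 60/13]]; det S = 43776/75517
solve [mL_A; mL_B] = S·[w00; w01] and [mR_A; mR_B] = S·[w10; w11]:
  w00 = 1/2, w01 = 1/2, w10 = -1/2, w11 = -1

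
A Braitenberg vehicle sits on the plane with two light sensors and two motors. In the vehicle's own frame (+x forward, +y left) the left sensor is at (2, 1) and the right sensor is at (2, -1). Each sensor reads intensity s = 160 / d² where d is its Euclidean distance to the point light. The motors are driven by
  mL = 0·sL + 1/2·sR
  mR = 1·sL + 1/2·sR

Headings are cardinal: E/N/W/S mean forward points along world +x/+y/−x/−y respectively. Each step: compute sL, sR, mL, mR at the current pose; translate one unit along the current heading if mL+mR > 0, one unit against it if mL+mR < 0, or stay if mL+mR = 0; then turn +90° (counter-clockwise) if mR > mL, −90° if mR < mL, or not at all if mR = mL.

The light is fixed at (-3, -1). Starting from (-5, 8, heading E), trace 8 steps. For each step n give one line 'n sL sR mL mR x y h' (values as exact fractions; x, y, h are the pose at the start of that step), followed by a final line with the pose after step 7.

n=0: pose=(-5,8,E); sL=8/5, sR=5/2; mL=5/4, mR=57/20; mL+mR=41/10 → advance +1; mR−mL=8/5 → turn +1·90°
n=1: pose=(-4,8,N); sL=32/25, sR=160/121; mL=80/121, mR=5872/3025; mL+mR=7872/3025 → advance +1; mR−mL=32/25 → turn +1·90°
n=2: pose=(-4,9,W); sL=16/9, sR=16/13; mL=8/13, mR=280/117; mL+mR=352/117 → advance +1; mR−mL=16/9 → turn +1·90°
n=3: pose=(-5,9,S); sL=32/13, sR=160/73; mL=80/73, mR=3376/949; mL+mR=4416/949 → advance +1; mR−mL=32/13 → turn +1·90°
n=4: pose=(-5,8,E); sL=8/5, sR=5/2; mL=5/4, mR=57/20; mL+mR=41/10 → advance +1; mR−mL=8/5 → turn +1·90°
n=5: pose=(-4,8,N); sL=32/25, sR=160/121; mL=80/121, mR=5872/3025; mL+mR=7872/3025 → advance +1; mR−mL=32/25 → turn +1·90°
n=6: pose=(-4,9,W); sL=16/9, sR=16/13; mL=8/13, mR=280/117; mL+mR=352/117 → advance +1; mR−mL=16/9 → turn +1·90°
n=7: pose=(-5,9,S); sL=32/13, sR=160/73; mL=80/73, mR=3376/949; mL+mR=4416/949 → advance +1; mR−mL=32/13 → turn +1·90°

0 8/5 5/2 5/4 57/20 -5 8 E
1 32/25 160/121 80/121 5872/3025 -4 8 N
2 16/9 16/13 8/13 280/117 -4 9 W
3 32/13 160/73 80/73 3376/949 -5 9 S
4 8/5 5/2 5/4 57/20 -5 8 E
5 32/25 160/121 80/121 5872/3025 -4 8 N
6 16/9 16/13 8/13 280/117 -4 9 W
7 32/13 160/73 80/73 3376/949 -5 9 S
final -5 8 E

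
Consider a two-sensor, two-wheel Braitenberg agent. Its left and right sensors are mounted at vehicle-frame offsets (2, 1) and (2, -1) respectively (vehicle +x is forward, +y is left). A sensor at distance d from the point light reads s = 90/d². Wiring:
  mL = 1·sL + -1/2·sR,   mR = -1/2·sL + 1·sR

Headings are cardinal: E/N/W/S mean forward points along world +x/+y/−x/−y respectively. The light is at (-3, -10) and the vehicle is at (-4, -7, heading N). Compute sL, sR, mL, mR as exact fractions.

left sensor world pos  = (-5, -5); dL² = 29
right sensor world pos = (-3, -5); dR² = 25
sL = 90/29 = 90/29
sR = 90/25 = 18/5
mL = 1·sL + -1/2·sR = 189/145
mR = -1/2·sL + 1·sR = 297/145

90/29 18/5 189/145 297/145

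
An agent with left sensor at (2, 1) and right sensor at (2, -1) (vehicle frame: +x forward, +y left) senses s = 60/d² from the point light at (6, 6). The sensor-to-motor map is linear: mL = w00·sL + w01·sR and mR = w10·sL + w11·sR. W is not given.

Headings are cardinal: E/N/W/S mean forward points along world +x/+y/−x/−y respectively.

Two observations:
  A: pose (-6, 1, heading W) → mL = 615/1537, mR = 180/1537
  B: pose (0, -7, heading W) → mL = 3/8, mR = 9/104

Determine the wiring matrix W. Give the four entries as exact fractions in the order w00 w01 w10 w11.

obs A: pose=(-6,1,W) → sL=15/58, sR=15/53, mL=615/1537, mR=180/1537
obs B: pose=(0,-7,W) → sL=3/13, sR=15/52, mL=3/8, mR=9/104
sensor matrix S = [[15/58, 15/53], [3/13, 15/52]]; det S = 1485/159848
solve [mL_A; mL_B] = S·[w00; w01] and [mR_A; mR_B] = S·[w10; w11]:
  w00 = 1, w01 = 1/2, w10 = 1, w11 = -1/2

1 1/2 1 -1/2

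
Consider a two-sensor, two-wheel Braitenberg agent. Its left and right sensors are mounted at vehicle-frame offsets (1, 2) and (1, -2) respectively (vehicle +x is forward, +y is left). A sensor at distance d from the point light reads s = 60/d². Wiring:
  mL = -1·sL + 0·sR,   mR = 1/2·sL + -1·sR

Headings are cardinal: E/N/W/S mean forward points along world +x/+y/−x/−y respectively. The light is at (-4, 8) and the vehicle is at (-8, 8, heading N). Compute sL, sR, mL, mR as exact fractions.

60/37 12 -60/37 -414/37

left sensor world pos  = (-10, 9); dL² = 37
right sensor world pos = (-6, 9); dR² = 5
sL = 60/37 = 60/37
sR = 60/5 = 12
mL = -1·sL + 0·sR = -60/37
mR = 1/2·sL + -1·sR = -414/37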